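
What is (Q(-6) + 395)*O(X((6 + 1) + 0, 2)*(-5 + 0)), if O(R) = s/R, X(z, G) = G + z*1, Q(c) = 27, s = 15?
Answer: -422/3 ≈ -140.67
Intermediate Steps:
X(z, G) = G + z
O(R) = 15/R
(Q(-6) + 395)*O(X((6 + 1) + 0, 2)*(-5 + 0)) = (27 + 395)*(15/(((2 + ((6 + 1) + 0))*(-5 + 0)))) = 422*(15/(((2 + (7 + 0))*(-5)))) = 422*(15/(((2 + 7)*(-5)))) = 422*(15/((9*(-5)))) = 422*(15/(-45)) = 422*(15*(-1/45)) = 422*(-⅓) = -422/3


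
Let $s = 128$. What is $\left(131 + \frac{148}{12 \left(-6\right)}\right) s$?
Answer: $\frac{148544}{9} \approx 16505.0$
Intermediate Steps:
$\left(131 + \frac{148}{12 \left(-6\right)}\right) s = \left(131 + \frac{148}{12 \left(-6\right)}\right) 128 = \left(131 + \frac{148}{-72}\right) 128 = \left(131 + 148 \left(- \frac{1}{72}\right)\right) 128 = \left(131 - \frac{37}{18}\right) 128 = \frac{2321}{18} \cdot 128 = \frac{148544}{9}$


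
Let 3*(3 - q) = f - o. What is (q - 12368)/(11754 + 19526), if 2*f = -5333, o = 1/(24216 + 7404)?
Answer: -47331703/129009600 ≈ -0.36689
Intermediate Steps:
o = 1/31620 ≈ 3.1626e-5
f = -5333/2 (f = (½)*(-5333) = -5333/2 ≈ -2666.5)
q = 84599311/94860 (q = 3 - (-5333/2 - 1*1/31620)/3 = 3 - (-5333/2 - 1/31620)/3 = 3 - ⅓*(-84314731/31620) = 3 + 84314731/94860 = 84599311/94860 ≈ 891.83)
(q - 12368)/(11754 + 19526) = (84599311/94860 - 12368)/(11754 + 19526) = -1088629169/94860/31280 = -1088629169/94860*1/31280 = -47331703/129009600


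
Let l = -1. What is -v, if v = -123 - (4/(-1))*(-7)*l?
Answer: 95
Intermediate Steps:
v = -95 (v = -123 - (4/(-1))*(-7)*(-1) = -123 - (4*(-1))*(-7)*(-1) = -123 - (-4*(-7))*(-1) = -123 - 28*(-1) = -123 - 1*(-28) = -123 + 28 = -95)
-v = -1*(-95) = 95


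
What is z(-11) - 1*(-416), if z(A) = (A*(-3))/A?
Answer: 413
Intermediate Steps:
z(A) = -3 (z(A) = (-3*A)/A = -3)
z(-11) - 1*(-416) = -3 - 1*(-416) = -3 + 416 = 413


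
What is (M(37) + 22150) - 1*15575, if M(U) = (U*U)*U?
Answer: 57228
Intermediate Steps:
M(U) = U³ (M(U) = U²*U = U³)
(M(37) + 22150) - 1*15575 = (37³ + 22150) - 1*15575 = (50653 + 22150) - 15575 = 72803 - 15575 = 57228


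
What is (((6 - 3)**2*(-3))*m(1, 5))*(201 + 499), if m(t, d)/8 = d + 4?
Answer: -1360800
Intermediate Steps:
m(t, d) = 32 + 8*d (m(t, d) = 8*(d + 4) = 8*(4 + d) = 32 + 8*d)
(((6 - 3)**2*(-3))*m(1, 5))*(201 + 499) = (((6 - 3)**2*(-3))*(32 + 8*5))*(201 + 499) = ((3**2*(-3))*(32 + 40))*700 = ((9*(-3))*72)*700 = -27*72*700 = -1944*700 = -1360800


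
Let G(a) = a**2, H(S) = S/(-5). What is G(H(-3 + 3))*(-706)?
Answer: 0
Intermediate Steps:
H(S) = -S/5 (H(S) = S*(-1/5) = -S/5)
G(H(-3 + 3))*(-706) = (-(-3 + 3)/5)**2*(-706) = (-1/5*0)**2*(-706) = 0**2*(-706) = 0*(-706) = 0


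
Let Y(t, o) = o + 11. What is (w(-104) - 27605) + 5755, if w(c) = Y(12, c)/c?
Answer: -2272307/104 ≈ -21849.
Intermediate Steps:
Y(t, o) = 11 + o
w(c) = (11 + c)/c
(w(-104) - 27605) + 5755 = ((11 - 104)/(-104) - 27605) + 5755 = (-1/104*(-93) - 27605) + 5755 = (93/104 - 27605) + 5755 = -2870827/104 + 5755 = -2272307/104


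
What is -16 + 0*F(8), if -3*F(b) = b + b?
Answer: -16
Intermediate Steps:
F(b) = -2*b/3 (F(b) = -(b + b)/3 = -2*b/3)
-16 + 0*F(8) = -16 + 0*(-⅔*8) = -16 + 0*(-16/3) = -16 + 0 = -16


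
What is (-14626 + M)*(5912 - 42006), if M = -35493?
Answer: 1808995186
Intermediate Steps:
(-14626 + M)*(5912 - 42006) = (-14626 - 35493)*(5912 - 42006) = -50119*(-36094) = 1808995186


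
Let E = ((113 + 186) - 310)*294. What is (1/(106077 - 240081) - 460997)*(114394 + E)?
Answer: -1716739532874310/33501 ≈ -5.1244e+10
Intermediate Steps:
E = -3234 (E = (299 - 310)*294 = -11*294 = -3234)
(1/(106077 - 240081) - 460997)*(114394 + E) = (1/(106077 - 240081) - 460997)*(114394 - 3234) = (1/(-134004) - 460997)*111160 = (-1/134004 - 460997)*111160 = -61775441989/134004*111160 = -1716739532874310/33501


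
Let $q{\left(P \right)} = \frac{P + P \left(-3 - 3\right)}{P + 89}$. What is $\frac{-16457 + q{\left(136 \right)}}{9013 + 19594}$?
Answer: $- \frac{740701}{1287315} \approx -0.57538$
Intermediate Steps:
$q{\left(P \right)} = - \frac{5 P}{89 + P}$ ($q{\left(P \right)} = \frac{P + P \left(-6\right)}{89 + P} = \frac{P - 6 P}{89 + P} = \frac{\left(-5\right) P}{89 + P} = - \frac{5 P}{89 + P}$)
$\frac{-16457 + q{\left(136 \right)}}{9013 + 19594} = \frac{-16457 - \frac{680}{89 + 136}}{9013 + 19594} = \frac{-16457 - \frac{680}{225}}{28607} = \left(-16457 - 680 \cdot \frac{1}{225}\right) \frac{1}{28607} = \left(-16457 - \frac{136}{45}\right) \frac{1}{28607} = \left(- \frac{740701}{45}\right) \frac{1}{28607} = - \frac{740701}{1287315}$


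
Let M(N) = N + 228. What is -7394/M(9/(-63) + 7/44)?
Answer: -2277352/70229 ≈ -32.427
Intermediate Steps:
M(N) = 228 + N
-7394/M(9/(-63) + 7/44) = -7394/(228 + (9/(-63) + 7/44)) = -7394/(228 + (9*(-1/63) + 7*(1/44))) = -7394/(228 + (-1/7 + 7/44)) = -7394/(228 + 5/308) = -7394/70229/308 = -7394*308/70229 = -2277352/70229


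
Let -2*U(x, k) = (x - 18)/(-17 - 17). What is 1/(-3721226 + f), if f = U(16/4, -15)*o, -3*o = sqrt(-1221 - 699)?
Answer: -1613151471/6002901195827366 - 119*I*sqrt(30)/3001450597913683 ≈ -2.6873e-7 - 2.1716e-13*I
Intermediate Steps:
U(x, k) = -9/34 + x/68 (U(x, k) = -(x - 18)/(2*(-17 - 17)) = -(-18 + x)/(2*(-34)) = -(-18 + x)*(-1)/(2*34) = -(9/17 - x/34)/2 = -9/34 + x/68)
o = -8*I*sqrt(30)/3 (o = -sqrt(-1221 - 699)/3 = -8*I*sqrt(30)/3 ≈ -14.606*I)
f = 28*I*sqrt(30)/51 (f = (-9/34 + (16/4)/68)*(-8*I*sqrt(30)/3) = (-9/34 + (16*(1/4))/68)*(-8*I*sqrt(30)/3) = (-9/34 + (1/68)*4)*(-8*I*sqrt(30)/3) = (-9/34 + 1/17)*(-8*I*sqrt(30)/3) = -(-28)*I*sqrt(30)/51 = 28*I*sqrt(30)/51 ≈ 3.0071*I)
1/(-3721226 + f) = 1/(-3721226 + 28*I*sqrt(30)/51)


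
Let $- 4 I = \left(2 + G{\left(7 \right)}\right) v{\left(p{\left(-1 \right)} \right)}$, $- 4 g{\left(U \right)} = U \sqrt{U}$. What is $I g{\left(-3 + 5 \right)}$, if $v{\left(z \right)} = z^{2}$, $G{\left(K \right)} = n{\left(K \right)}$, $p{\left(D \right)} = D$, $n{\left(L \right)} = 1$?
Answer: $\frac{3 \sqrt{2}}{8} \approx 0.53033$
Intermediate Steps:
$g{\left(U \right)} = - \frac{U^{\frac{3}{2}}}{4}$ ($g{\left(U \right)} = - \frac{U \sqrt{U}}{4} = - \frac{U^{\frac{3}{2}}}{4}$)
$G{\left(K \right)} = 1$
$I = - \frac{3}{4}$ ($I = - \frac{\left(2 + 1\right) \left(-1\right)^{2}}{4} = - \frac{3 \cdot 1}{4} = \left(- \frac{1}{4}\right) 3 = - \frac{3}{4} \approx -0.75$)
$I g{\left(-3 + 5 \right)} = - \frac{3 \left(- \frac{\left(-3 + 5\right)^{\frac{3}{2}}}{4}\right)}{4} = - \frac{3 \left(- \frac{2^{\frac{3}{2}}}{4}\right)}{4} = - \frac{3 \left(- \frac{2 \sqrt{2}}{4}\right)}{4} = - \frac{3 \left(- \frac{\sqrt{2}}{2}\right)}{4} = \frac{3 \sqrt{2}}{8}$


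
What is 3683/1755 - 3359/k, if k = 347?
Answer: -4617044/608985 ≈ -7.5815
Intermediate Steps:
3683/1755 - 3359/k = 3683/1755 - 3359/347 = -4617044/608985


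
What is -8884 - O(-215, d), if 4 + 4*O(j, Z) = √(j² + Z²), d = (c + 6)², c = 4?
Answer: -8883 - 5*√2249/4 ≈ -8942.3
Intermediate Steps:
d = 100 (d = (4 + 6)² = 10² = 100)
O(j, Z) = -1 + √(Z² + j²)/4 (O(j, Z) = -1 + √(j² + Z²)/4 = -1 + √(Z² + j²)/4)
-8884 - O(-215, d) = -8884 - (-1 + √(100² + (-215)²)/4) = -8884 - (-1 + √(10000 + 46225)/4) = -8884 - (-1 + √56225/4) = -8884 - (-1 + (5*√2249)/4) = -8884 - (-1 + 5*√2249/4) = -8884 + (1 - 5*√2249/4) = -8883 - 5*√2249/4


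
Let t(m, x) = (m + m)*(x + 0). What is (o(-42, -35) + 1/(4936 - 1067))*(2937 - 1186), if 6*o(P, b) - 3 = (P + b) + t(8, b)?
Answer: -2147548970/11607 ≈ -1.8502e+5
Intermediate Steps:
t(m, x) = 2*m*x (t(m, x) = (2*m)*x = 2*m*x)
o(P, b) = ½ + P/6 + 17*b/6 (o(P, b) = ½ + ((P + b) + 2*8*b)/6 = ½ + ((P + b) + 16*b)/6 = ½ + (P + 17*b)/6 = ½ + (P/6 + 17*b/6) = ½ + P/6 + 17*b/6)
(o(-42, -35) + 1/(4936 - 1067))*(2937 - 1186) = ((½ + (⅙)*(-42) + (17/6)*(-35)) + 1/(4936 - 1067))*(2937 - 1186) = ((½ - 7 - 595/6) + 1/3869)*1751 = (-317/3 + 1/3869)*1751 = -1226470/11607*1751 = -2147548970/11607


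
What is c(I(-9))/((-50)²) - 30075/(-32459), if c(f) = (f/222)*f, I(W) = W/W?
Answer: 16691657459/18014745000 ≈ 0.92656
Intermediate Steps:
I(W) = 1
c(f) = f²/222 (c(f) = (f*(1/222))*f = (f/222)*f = f²/222)
c(I(-9))/((-50)²) - 30075/(-32459) = ((1/222)*1²)/((-50)²) - 30075/(-32459) = ((1/222)*1)/2500 - 30075*(-1/32459) = (1/222)*(1/2500) + 30075/32459 = 1/555000 + 30075/32459 = 16691657459/18014745000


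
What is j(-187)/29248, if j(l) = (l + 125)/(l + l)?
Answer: 31/5469376 ≈ 5.6679e-6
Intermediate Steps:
j(l) = (125 + l)/(2*l) (j(l) = (125 + l)/((2*l)) = (125 + l)*(1/(2*l)) = (125 + l)/(2*l))
j(-187)/29248 = ((½)*(125 - 187)/(-187))/29248 = ((½)*(-1/187)*(-62))*(1/29248) = (31/187)*(1/29248) = 31/5469376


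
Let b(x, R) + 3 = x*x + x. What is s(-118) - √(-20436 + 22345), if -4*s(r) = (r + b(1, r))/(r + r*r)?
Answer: 119/55224 - √1909 ≈ -43.690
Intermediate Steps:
b(x, R) = -3 + x + x² (b(x, R) = -3 + (x*x + x) = -3 + (x² + x) = -3 + (x + x²) = -3 + x + x²)
s(r) = -(-1 + r)/(4*(r + r²)) (s(r) = -(r + (-3 + 1 + 1²))/(4*(r + r*r)) = -(r + (-3 + 1 + 1))/(4*(r + r²)) = -(r - 1)/(4*(r + r²)) = -(-1 + r)/(4*(r + r²)))
s(-118) - √(-20436 + 22345) = (¼)*(1 - 1*(-118))/(-118*(1 - 118)) - √(-20436 + 22345) = (¼)*(-1/118)*(1 + 118)/(-117) - √1909 = (¼)*(-1/118)*(-1/117)*119 - √1909 = 119/55224 - √1909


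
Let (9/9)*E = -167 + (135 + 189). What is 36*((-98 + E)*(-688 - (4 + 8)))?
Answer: -1486800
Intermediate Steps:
E = 157 (E = -167 + (135 + 189) = -167 + 324 = 157)
36*((-98 + E)*(-688 - (4 + 8))) = 36*((-98 + 157)*(-688 - (4 + 8))) = 36*(59*(-688 - 1*12)) = 36*(59*(-688 - 12)) = 36*(59*(-700)) = 36*(-41300) = -1486800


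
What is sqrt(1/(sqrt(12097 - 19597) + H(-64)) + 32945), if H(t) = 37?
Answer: sqrt(32945 + 1/(37 + 50*I*sqrt(3))) ≈ 181.51 - 0.e-5*I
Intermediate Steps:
sqrt(1/(sqrt(12097 - 19597) + H(-64)) + 32945) = sqrt(1/(sqrt(12097 - 19597) + 37) + 32945) = sqrt(1/(sqrt(-7500) + 37) + 32945) = sqrt(1/(50*I*sqrt(3) + 37) + 32945) = sqrt(1/(37 + 50*I*sqrt(3)) + 32945) = sqrt(32945 + 1/(37 + 50*I*sqrt(3)))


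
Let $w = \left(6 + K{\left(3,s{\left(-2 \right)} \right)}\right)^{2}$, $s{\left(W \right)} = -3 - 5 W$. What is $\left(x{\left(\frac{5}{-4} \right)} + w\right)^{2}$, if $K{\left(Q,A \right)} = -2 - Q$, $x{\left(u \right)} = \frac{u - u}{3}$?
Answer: $1$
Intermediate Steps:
$x{\left(u \right)} = 0$ ($x{\left(u \right)} = 0 \cdot \frac{1}{3} = 0$)
$w = 1$ ($w = \left(6 - 5\right)^{2} = 1^{2} = 1$)
$\left(x{\left(\frac{5}{-4} \right)} + w\right)^{2} = \left(0 + 1\right)^{2} = 1^{2} = 1$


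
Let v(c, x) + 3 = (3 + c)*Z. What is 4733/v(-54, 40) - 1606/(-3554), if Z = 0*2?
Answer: -8408132/5331 ≈ -1577.2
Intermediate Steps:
Z = 0
v(c, x) = -3 (v(c, x) = -3 + (3 + c)*0 = -3 + 0 = -3)
4733/v(-54, 40) - 1606/(-3554) = 4733/(-3) - 1606/(-3554) = 4733*(-1/3) - 1606*(-1/3554) = -4733/3 + 803/1777 = -8408132/5331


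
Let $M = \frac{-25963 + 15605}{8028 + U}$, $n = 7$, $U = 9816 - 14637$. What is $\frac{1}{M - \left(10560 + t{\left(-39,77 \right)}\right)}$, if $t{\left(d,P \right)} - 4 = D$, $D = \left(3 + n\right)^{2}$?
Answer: $- \frac{3207}{34209806} \approx -9.3745 \cdot 10^{-5}$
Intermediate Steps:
$U = -4821$ ($U = 9816 - 14637 = -4821$)
$D = 100$ ($D = \left(3 + 7\right)^{2} = 10^{2} = 100$)
$t{\left(d,P \right)} = 104$ ($t{\left(d,P \right)} = 4 + 100 = 104$)
$M = - \frac{10358}{3207}$ ($M = \frac{-25963 + 15605}{8028 - 4821} = - \frac{10358}{3207} \approx -3.2298$)
$\frac{1}{M - \left(10560 + t{\left(-39,77 \right)}\right)} = \frac{1}{- \frac{10358}{3207} - 10664} = \frac{1}{- \frac{34209806}{3207}} = - \frac{3207}{34209806}$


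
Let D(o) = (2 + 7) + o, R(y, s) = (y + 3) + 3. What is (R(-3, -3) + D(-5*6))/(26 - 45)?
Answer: 18/19 ≈ 0.94737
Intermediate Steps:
R(y, s) = 6 + y (R(y, s) = (3 + y) + 3 = 6 + y)
D(o) = 9 + o
(R(-3, -3) + D(-5*6))/(26 - 45) = ((6 - 3) + (9 - 5*6))/(26 - 45) = (3 + (9 - 30))/(-19) = (3 - 21)*(-1/19) = -18*(-1/19) = 18/19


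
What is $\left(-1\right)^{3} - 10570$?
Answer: $-10571$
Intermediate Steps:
$\left(-1\right)^{3} - 10570 = -1 - 10570 = -10571$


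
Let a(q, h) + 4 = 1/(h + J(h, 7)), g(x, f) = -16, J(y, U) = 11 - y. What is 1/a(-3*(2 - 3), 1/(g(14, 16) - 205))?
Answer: -11/43 ≈ -0.25581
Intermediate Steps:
a(q, h) = -43/11 (a(q, h) = -4 + 1/(h + (11 - h)) = -4 + 1/11 = -43/11)
1/a(-3*(2 - 3), 1/(g(14, 16) - 205)) = 1/(-43/11) = -11/43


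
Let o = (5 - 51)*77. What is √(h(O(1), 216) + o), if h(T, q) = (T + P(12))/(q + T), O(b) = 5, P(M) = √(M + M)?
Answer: √(-172993717 + 442*√6)/221 ≈ 59.514*I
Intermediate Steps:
P(M) = √2*√M (P(M) = √(2*M) = √2*√M)
h(T, q) = (T + 2*√6)/(T + q) (h(T, q) = (T + √2*√12)/(q + T) = (T + √2*(2*√3))/(T + q) = (T + 2*√6)/(T + q))
o = -3542 (o = -46*77 = -3542)
√(h(O(1), 216) + o) = √((5 + 2*√6)/(5 + 216) - 3542) = √((5 + 2*√6)/221 - 3542) = √((5/221 + 2*√6/221) - 3542) = √(-782777/221 + 2*√6/221)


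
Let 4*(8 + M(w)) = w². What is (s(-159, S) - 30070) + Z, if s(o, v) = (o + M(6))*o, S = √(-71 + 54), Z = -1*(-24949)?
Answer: 20001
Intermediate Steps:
M(w) = -8 + w²/4
Z = 24949
S = I*√17 (S = √(-17) = I*√17 ≈ 4.1231*I)
s(o, v) = o*(1 + o) (s(o, v) = (o + (-8 + (¼)*6²))*o = (o + (-8 + (¼)*36))*o = (o + (-8 + 9))*o = (o + 1)*o = (1 + o)*o = o*(1 + o))
(s(-159, S) - 30070) + Z = (-159*(1 - 159) - 30070) + 24949 = (-159*(-158) - 30070) + 24949 = (25122 - 30070) + 24949 = -4948 + 24949 = 20001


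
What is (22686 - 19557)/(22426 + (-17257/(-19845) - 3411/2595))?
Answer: 10742435865/76991079518 ≈ 0.13953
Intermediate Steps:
(22686 - 19557)/(22426 + (-17257/(-19845) - 3411/2595)) = 3129/(22426 + (-17257*(-1/19845) - 3411*1/2595)) = 3129/(22426 + (17257/19845 - 1137/865)) = 3129/(22426 - 1527292/3433185) = 3129/(76991079518/3433185) = 3129*(3433185/76991079518) = 10742435865/76991079518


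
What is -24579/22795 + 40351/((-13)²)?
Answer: 915647194/3852355 ≈ 237.69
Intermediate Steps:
-24579/22795 + 40351/((-13)²) = -24579*1/22795 + 40351/169 = -24579/22795 + 40351*(1/169) = -24579/22795 + 40351/169 = 915647194/3852355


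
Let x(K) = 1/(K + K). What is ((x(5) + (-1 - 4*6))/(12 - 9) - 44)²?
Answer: 273529/100 ≈ 2735.3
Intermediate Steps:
x(K) = 1/(2*K)
((x(5) + (-1 - 4*6))/(12 - 9) - 44)² = (((½)/5 + (-1 - 4*6))/(12 - 9) - 44)² = (((½)*(⅕) + (-1 - 24))/3 - 44)² = ((⅒ - 25)*(⅓) - 44)² = (-249/10*⅓ - 44)² = (-83/10 - 44)² = (-523/10)² = 273529/100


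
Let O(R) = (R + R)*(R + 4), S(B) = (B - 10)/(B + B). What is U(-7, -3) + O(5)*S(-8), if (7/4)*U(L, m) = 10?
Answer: 2995/28 ≈ 106.96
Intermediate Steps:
S(B) = (-10 + B)/(2*B) (S(B) = (-10 + B)/((2*B)) = (-10 + B)*(1/(2*B)) = (-10 + B)/(2*B))
U(L, m) = 40/7 (U(L, m) = (4/7)*10 = 40/7)
O(R) = 2*R*(4 + R) (O(R) = (2*R)*(4 + R) = 2*R*(4 + R))
U(-7, -3) + O(5)*S(-8) = 40/7 + (2*5*(4 + 5))*((1/2)*(-10 - 8)/(-8)) = 40/7 + (2*5*9)*((1/2)*(-1/8)*(-18)) = 40/7 + 90*(9/8) = 40/7 + 405/4 = 2995/28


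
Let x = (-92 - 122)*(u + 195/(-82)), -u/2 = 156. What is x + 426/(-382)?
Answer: 526836690/7831 ≈ 67276.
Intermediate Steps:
u = -312 (u = -2*156 = -312)
x = 2758353/41 (x = (-92 - 122)*(-312 + 195/(-82)) = -214*(-312 + 195*(-1/82)) = -214*(-312 - 195/82) = -214*(-25779/82) = 2758353/41 ≈ 67277.)
x + 426/(-382) = 2758353/41 + 426/(-382) = 2758353/41 + 426*(-1/382) = 2758353/41 - 213/191 = 526836690/7831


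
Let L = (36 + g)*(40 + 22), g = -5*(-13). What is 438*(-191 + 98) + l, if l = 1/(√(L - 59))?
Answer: -40734 + √6203/6203 ≈ -40734.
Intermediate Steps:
g = 65
L = 6262 (L = (36 + 65)*(40 + 22) = 101*62 = 6262)
l = √6203/6203 (l = 1/(√(6262 - 59)) = 1/(√6203) = √6203/6203 ≈ 0.012697)
438*(-191 + 98) + l = 438*(-191 + 98) + √6203/6203 = 438*(-93) + √6203/6203 = -40734 + √6203/6203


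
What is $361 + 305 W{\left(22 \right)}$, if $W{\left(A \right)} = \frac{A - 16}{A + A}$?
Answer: $\frac{8857}{22} \approx 402.59$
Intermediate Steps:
$W{\left(A \right)} = \frac{-16 + A}{2 A}$
$361 + 305 W{\left(22 \right)} = 361 + 305 \frac{-16 + 22}{2 \cdot 22} = 361 + 305 \cdot \frac{1}{2} \cdot \frac{1}{22} \cdot 6 = 361 + 305 \cdot \frac{3}{22} = 361 + \frac{915}{22} = \frac{8857}{22}$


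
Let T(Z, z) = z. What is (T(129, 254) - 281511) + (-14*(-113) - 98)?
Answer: -279773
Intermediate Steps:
(T(129, 254) - 281511) + (-14*(-113) - 98) = (254 - 281511) + (-14*(-113) - 98) = -281257 + (1582 - 98) = -281257 + 1484 = -279773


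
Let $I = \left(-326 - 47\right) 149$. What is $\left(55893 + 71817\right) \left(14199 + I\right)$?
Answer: $-5284384380$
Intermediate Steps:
$I = -55577$ ($I = \left(-373\right) 149 = -55577$)
$\left(55893 + 71817\right) \left(14199 + I\right) = \left(55893 + 71817\right) \left(14199 - 55577\right) = 127710 \left(-41378\right) = -5284384380$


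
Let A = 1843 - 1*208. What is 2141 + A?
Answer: 3776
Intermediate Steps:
A = 1635 (A = 1843 - 208 = 1635)
2141 + A = 2141 + 1635 = 3776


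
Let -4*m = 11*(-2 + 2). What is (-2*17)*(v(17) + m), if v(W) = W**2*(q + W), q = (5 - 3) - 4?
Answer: -147390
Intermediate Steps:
q = -2 (q = 2 - 4 = -2)
v(W) = W**2*(-2 + W)
m = 0 (m = -11*(-2 + 2)/4 = -11*0/4 = -1/4*0 = 0)
(-2*17)*(v(17) + m) = (-2*17)*(17**2*(-2 + 17) + 0) = -34*(289*15 + 0) = -34*(4335 + 0) = -34*4335 = -147390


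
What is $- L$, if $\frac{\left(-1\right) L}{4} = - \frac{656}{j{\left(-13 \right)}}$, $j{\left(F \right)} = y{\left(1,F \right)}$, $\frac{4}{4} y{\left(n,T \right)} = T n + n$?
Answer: $\frac{656}{3} \approx 218.67$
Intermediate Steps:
$y{\left(n,T \right)} = n + T n$ ($y{\left(n,T \right)} = T n + n = n + T n$)
$j{\left(F \right)} = 1 + F$ ($j{\left(F \right)} = 1 \left(1 + F\right) = 1 + F$)
$L = - \frac{656}{3}$ ($L = - 4 \left(- \frac{656}{1 - 13}\right) = - 4 \left(- \frac{656}{-12}\right) = - 4 \left(\left(-656\right) \left(- \frac{1}{12}\right)\right) = \left(-4\right) \frac{164}{3} = - \frac{656}{3} \approx -218.67$)
$- L = \left(-1\right) \left(- \frac{656}{3}\right) = \frac{656}{3}$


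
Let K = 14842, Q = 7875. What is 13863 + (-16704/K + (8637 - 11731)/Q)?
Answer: 115724312293/8348625 ≈ 13861.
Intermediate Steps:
13863 + (-16704/K + (8637 - 11731)/Q) = 13863 + (-16704/14842 + (8637 - 11731)/7875) = 13863 + (-16704*1/14842 - 3094*1/7875) = 13863 + (-8352/7421 - 442/1125) = 13863 - 12676082/8348625 = 115724312293/8348625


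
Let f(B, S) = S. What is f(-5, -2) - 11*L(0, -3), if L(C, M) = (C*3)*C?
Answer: -2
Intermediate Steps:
L(C, M) = 3*C**2 (L(C, M) = (3*C)*C = 3*C**2)
f(-5, -2) - 11*L(0, -3) = -2 - 33*0**2 = -2 - 33*0 = -2 - 11*0 = -2 + 0 = -2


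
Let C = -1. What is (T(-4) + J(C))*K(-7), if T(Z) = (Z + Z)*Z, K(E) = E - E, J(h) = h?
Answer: 0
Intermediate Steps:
K(E) = 0
T(Z) = 2*Z² (T(Z) = (2*Z)*Z = 2*Z²)
(T(-4) + J(C))*K(-7) = (2*(-4)² - 1)*0 = (2*16 - 1)*0 = (32 - 1)*0 = 31*0 = 0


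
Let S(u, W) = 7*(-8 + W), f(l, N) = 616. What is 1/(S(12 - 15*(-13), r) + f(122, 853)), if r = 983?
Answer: 1/7441 ≈ 0.00013439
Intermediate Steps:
S(u, W) = -56 + 7*W
1/(S(12 - 15*(-13), r) + f(122, 853)) = 1/((-56 + 7*983) + 616) = 1/((-56 + 6881) + 616) = 1/(6825 + 616) = 1/7441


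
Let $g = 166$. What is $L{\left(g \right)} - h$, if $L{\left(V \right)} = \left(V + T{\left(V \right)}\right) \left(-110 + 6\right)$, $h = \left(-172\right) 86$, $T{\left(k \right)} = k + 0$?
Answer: $-19736$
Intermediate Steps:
$T{\left(k \right)} = k$
$h = -14792$
$L{\left(V \right)} = - 208 V$ ($L{\left(V \right)} = \left(V + V\right) \left(-110 + 6\right) = 2 V \left(-104\right) = - 208 V$)
$L{\left(g \right)} - h = \left(-208\right) 166 - -14792 = -34528 + 14792 = -19736$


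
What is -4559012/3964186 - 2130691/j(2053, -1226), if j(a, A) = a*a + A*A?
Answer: -17257180881073/11333379833305 ≈ -1.5227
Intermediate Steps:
j(a, A) = A² + a² (j(a, A) = a² + A² = A² + a²)
-4559012/3964186 - 2130691/j(2053, -1226) = -4559012/3964186 - 2130691/((-1226)² + 2053²) = -4559012*1/3964186 - 2130691/(1503076 + 4214809) = -2279506/1982093 - 2130691/5717885 = -17257180881073/11333379833305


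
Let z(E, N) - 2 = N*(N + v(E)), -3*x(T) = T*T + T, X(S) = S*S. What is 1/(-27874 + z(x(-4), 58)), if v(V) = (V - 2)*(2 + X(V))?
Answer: -1/30772 ≈ -3.2497e-5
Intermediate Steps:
X(S) = S**2
x(T) = -T/3 - T**2/3 (x(T) = -(T*T + T)/3 = -(T**2 + T)/3 = -(T + T**2)/3 = -T/3 - T**2/3)
v(V) = (-2 + V)*(2 + V**2) (v(V) = (V - 2)*(2 + V**2) = (-2 + V)*(2 + V**2))
z(E, N) = 2 + N*(-4 + N + E**3 - 2*E**2 + 2*E) (z(E, N) = 2 + N*(N + (-4 + E**3 - 2*E**2 + 2*E)) = 2 + N*(-4 + N + E**3 - 2*E**2 + 2*E))
1/(-27874 + z(x(-4), 58)) = 1/(-27874 + (2 + 58**2 - 1*58*(4 - (-1/3*(-4)*(1 - 4))**3 - (-2)*(-4)*(1 - 4)/3 + 2*(-1/3*(-4)*(1 - 4))**2))) = 1/(-27874 + (2 + 3364 - 1*58*(4 - (-1/3*(-4)*(-3))**3 - (-2)*(-4)*(-3)/3 + 2*(-1/3*(-4)*(-3))**2))) = 1/(-27874 + (2 + 3364 - 1*58*(4 - 1*(-4)**3 - 2*(-4) + 2*(-4)**2))) = 1/(-27874 + (2 + 3364 - 1*58*(4 - 1*(-64) + 8 + 2*16))) = 1/(-27874 + (2 + 3364 - 1*58*(4 + 64 + 8 + 32))) = 1/(-27874 + (2 + 3364 - 1*58*108)) = 1/(-27874 + (2 + 3364 - 6264)) = 1/(-27874 - 2898) = 1/(-30772) = -1/30772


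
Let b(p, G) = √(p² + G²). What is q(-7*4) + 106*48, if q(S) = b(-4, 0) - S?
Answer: 5120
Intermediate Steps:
b(p, G) = √(G² + p²)
q(S) = 4 - S (q(S) = √(0² + (-4)²) - S = √(0 + 16) - S = √16 - S = 4 - S)
q(-7*4) + 106*48 = (4 - (-7)*4) + 106*48 = (4 - 1*(-28)) + 5088 = (4 + 28) + 5088 = 32 + 5088 = 5120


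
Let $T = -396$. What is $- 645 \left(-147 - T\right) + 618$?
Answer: $-159987$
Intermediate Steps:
$- 645 \left(-147 - T\right) + 618 = - 645 \left(-147 - -396\right) + 618 = - 645 \left(-147 + 396\right) + 618 = \left(-645\right) 249 + 618 = -160605 + 618 = -159987$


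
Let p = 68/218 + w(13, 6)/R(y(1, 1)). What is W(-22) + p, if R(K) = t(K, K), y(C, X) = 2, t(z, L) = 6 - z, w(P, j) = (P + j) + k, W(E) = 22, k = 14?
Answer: 13325/436 ≈ 30.562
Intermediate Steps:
w(P, j) = 14 + P + j (w(P, j) = (P + j) + 14 = 14 + P + j)
R(K) = 6 - K
p = 3733/436 (p = 68/218 + (14 + 13 + 6)/(6 - 1*2) = 68*(1/218) + 33/(6 - 2) = 34/109 + 33/4 = 3733/436 ≈ 8.5619)
W(-22) + p = 22 + 3733/436 = 13325/436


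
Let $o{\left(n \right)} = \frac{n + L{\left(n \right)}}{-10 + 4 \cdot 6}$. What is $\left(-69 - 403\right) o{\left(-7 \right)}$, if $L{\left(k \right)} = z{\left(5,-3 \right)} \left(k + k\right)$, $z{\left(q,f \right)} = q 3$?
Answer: $7316$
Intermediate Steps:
$z{\left(q,f \right)} = 3 q$
$L{\left(k \right)} = 30 k$ ($L{\left(k \right)} = 3 \cdot 5 \left(k + k\right) = 15 \cdot 2 k = 30 k$)
$o{\left(n \right)} = \frac{31 n}{14}$ ($o{\left(n \right)} = \frac{n + 30 n}{-10 + 4 \cdot 6} = \frac{31 n}{-10 + 24} = \frac{31 n}{14}$)
$\left(-69 - 403\right) o{\left(-7 \right)} = \left(-69 - 403\right) \frac{31}{14} \left(-7\right) = \left(-472\right) \left(- \frac{31}{2}\right) = 7316$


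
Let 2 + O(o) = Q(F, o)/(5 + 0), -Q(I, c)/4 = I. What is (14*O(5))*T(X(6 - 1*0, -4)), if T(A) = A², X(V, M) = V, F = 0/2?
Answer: -1008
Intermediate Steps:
F = 0 (F = 0*(½) = 0)
Q(I, c) = -4*I
O(o) = -2 (O(o) = -2 + (-4*0)/(5 + 0) = -2 + 0/5 = -2 + 0*(⅕) = -2 + 0 = -2)
(14*O(5))*T(X(6 - 1*0, -4)) = (14*(-2))*(6 - 1*0)² = -28*(6 + 0)² = -28*6² = -28*36 = -1008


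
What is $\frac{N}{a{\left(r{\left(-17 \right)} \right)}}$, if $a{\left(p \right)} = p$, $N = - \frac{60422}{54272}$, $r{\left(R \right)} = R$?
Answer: $\frac{30211}{461312} \approx 0.065489$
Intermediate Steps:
$N = - \frac{30211}{27136}$ ($N = \left(-60422\right) \frac{1}{54272} = - \frac{30211}{27136} \approx -1.1133$)
$\frac{N}{a{\left(r{\left(-17 \right)} \right)}} = - \frac{30211}{27136 \left(-17\right)} = \left(- \frac{30211}{27136}\right) \left(- \frac{1}{17}\right) = \frac{30211}{461312}$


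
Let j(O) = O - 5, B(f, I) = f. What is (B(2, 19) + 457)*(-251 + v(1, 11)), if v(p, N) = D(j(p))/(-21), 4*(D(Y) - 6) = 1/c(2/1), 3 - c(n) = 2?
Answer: -3229677/28 ≈ -1.1535e+5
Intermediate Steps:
c(n) = 1 (c(n) = 3 - 1*2 = 3 - 2 = 1)
j(O) = -5 + O
D(Y) = 25/4 (D(Y) = 6 + (¼)/1 = 6 + (¼)*1 = 6 + ¼ = 25/4)
v(p, N) = -25/84 (v(p, N) = (25/4)/(-21) = (25/4)*(-1/21) = -25/84)
(B(2, 19) + 457)*(-251 + v(1, 11)) = (2 + 457)*(-251 - 25/84) = 459*(-21109/84) = -3229677/28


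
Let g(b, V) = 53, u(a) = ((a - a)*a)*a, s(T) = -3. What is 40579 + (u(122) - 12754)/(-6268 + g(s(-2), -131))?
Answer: 252211239/6215 ≈ 40581.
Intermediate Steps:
u(a) = 0 (u(a) = (0*a)*a = 0*a = 0)
40579 + (u(122) - 12754)/(-6268 + g(s(-2), -131)) = 40579 + (0 - 12754)/(-6268 + 53) = 40579 - 12754/(-6215) = 40579 - 12754*(-1/6215) = 40579 + 12754/6215 = 252211239/6215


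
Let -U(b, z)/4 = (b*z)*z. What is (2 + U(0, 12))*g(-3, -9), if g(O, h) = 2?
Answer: 4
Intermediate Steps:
U(b, z) = -4*b*z² (U(b, z) = -4*b*z*z = -4*b*z²)
(2 + U(0, 12))*g(-3, -9) = (2 - 4*0*12²)*2 = (2 - 4*0*144)*2 = (2 + 0)*2 = 2*2 = 4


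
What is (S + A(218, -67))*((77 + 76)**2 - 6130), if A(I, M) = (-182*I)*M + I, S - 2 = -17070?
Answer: 45641476318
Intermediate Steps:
S = -17068 (S = 2 - 17070 = -17068)
A(I, M) = I - 182*I*M (A(I, M) = -182*I*M + I = I - 182*I*M)
(S + A(218, -67))*((77 + 76)**2 - 6130) = (-17068 + 218*(1 - 182*(-67)))*((77 + 76)**2 - 6130) = (-17068 + 218*(1 + 12194))*(153**2 - 6130) = (-17068 + 218*12195)*(23409 - 6130) = (-17068 + 2658510)*17279 = 2641442*17279 = 45641476318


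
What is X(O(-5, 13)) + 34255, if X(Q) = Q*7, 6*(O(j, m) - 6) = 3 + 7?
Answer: 102926/3 ≈ 34309.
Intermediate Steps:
O(j, m) = 23/3 (O(j, m) = 6 + (3 + 7)/6 = 6 + (1/6)*10 = 6 + 5/3 = 23/3)
X(Q) = 7*Q
X(O(-5, 13)) + 34255 = 7*(23/3) + 34255 = 161/3 + 34255 = 102926/3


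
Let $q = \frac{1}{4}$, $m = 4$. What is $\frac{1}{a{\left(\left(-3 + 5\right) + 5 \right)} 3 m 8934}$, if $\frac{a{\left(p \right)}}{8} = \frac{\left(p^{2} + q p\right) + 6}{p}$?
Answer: $\frac{7}{48672432} \approx 1.4382 \cdot 10^{-7}$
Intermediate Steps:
$q = \frac{1}{4} \approx 0.25$
$a{\left(p \right)} = \frac{8 \left(6 + p^{2} + \frac{p}{4}\right)}{p}$ ($a{\left(p \right)} = 8 \frac{\left(p^{2} + \frac{p}{4}\right) + 6}{p} = 8 \frac{6 + p^{2} + \frac{p}{4}}{p} = \frac{8 \left(6 + p^{2} + \frac{p}{4}\right)}{p}$)
$\frac{1}{a{\left(\left(-3 + 5\right) + 5 \right)} 3 m 8934} = \frac{1}{\left(2 + 8 \left(\left(-3 + 5\right) + 5\right) + \frac{48}{\left(-3 + 5\right) + 5}\right) 3 \cdot 4 \cdot 8934} = \frac{1}{\left(2 + 8 \left(2 + 5\right) + \frac{48}{2 + 5}\right) 3 \cdot 4 \cdot 8934} = \frac{1}{\left(2 + 8 \cdot 7 + \frac{48}{7}\right) 3 \cdot 4 \cdot 8934} = \frac{1}{\left(2 + 56 + 48 \cdot \frac{1}{7}\right) 3 \cdot 4 \cdot 8934} = \frac{1}{\left(2 + 56 + \frac{48}{7}\right) 3 \cdot 4 \cdot 8934} = \frac{1}{\frac{454}{7} \cdot 3 \cdot 4 \cdot 8934} = \frac{1}{\frac{1362}{7} \cdot 4 \cdot 8934} = \frac{1}{\frac{5448}{7} \cdot 8934} = \frac{1}{\frac{48672432}{7}} = \frac{7}{48672432}$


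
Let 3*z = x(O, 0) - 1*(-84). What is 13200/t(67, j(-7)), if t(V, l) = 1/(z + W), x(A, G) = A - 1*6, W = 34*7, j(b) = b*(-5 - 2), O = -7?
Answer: 3454000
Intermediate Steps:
j(b) = -7*b (j(b) = b*(-7) = -7*b)
W = 238
x(A, G) = -6 + A (x(A, G) = A - 6 = -6 + A)
z = 71/3 (z = ((-6 - 7) - 1*(-84))/3 = (-13 + 84)/3 = (1/3)*71 = 71/3 ≈ 23.667)
t(V, l) = 3/785 (t(V, l) = 1/(71/3 + 238) = 1/(785/3) = 3/785)
13200/t(67, j(-7)) = 13200/(3/785) = 13200*(785/3) = 3454000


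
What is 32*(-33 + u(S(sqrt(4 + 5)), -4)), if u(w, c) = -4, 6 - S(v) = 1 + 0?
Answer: -1184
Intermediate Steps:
S(v) = 5 (S(v) = 6 - (1 + 0) = 6 - 1*1 = 6 - 1 = 5)
32*(-33 + u(S(sqrt(4 + 5)), -4)) = 32*(-33 - 4) = 32*(-37) = -1184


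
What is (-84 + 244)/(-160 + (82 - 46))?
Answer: -40/31 ≈ -1.2903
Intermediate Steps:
(-84 + 244)/(-160 + (82 - 46)) = 160/(-160 + 36) = 160/(-124) = 160*(-1/124) = -40/31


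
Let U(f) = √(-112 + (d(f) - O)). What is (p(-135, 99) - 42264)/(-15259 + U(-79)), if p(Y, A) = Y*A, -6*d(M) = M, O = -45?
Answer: 727579638/199574687 + 7947*I*√1938/199574687 ≈ 3.6457 + 0.001753*I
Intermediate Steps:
d(M) = -M/6
U(f) = √(-67 - f/6) (U(f) = √(-112 + (-f/6 - 1*(-45))) = √(-112 + (-f/6 + 45)) = √(-112 + (45 - f/6)) = √(-67 - f/6))
p(Y, A) = A*Y
(p(-135, 99) - 42264)/(-15259 + U(-79)) = (99*(-135) - 42264)/(-15259 + √(-2412 - 6*(-79))/6) = (-13365 - 42264)/(-15259 + √(-2412 + 474)/6) = -55629/(-15259 + √(-1938)/6) = -55629/(-15259 + (I*√1938)/6) = -55629/(-15259 + I*√1938/6)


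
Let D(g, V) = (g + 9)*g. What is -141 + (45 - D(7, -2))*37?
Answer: -2620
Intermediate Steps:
D(g, V) = g*(9 + g) (D(g, V) = (9 + g)*g = g*(9 + g))
-141 + (45 - D(7, -2))*37 = -141 + (45 - 7*(9 + 7))*37 = -141 + (45 - 7*16)*37 = -141 + (45 - 1*112)*37 = -141 + (45 - 112)*37 = -141 - 67*37 = -141 - 2479 = -2620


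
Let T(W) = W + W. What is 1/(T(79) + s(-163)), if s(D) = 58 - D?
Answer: 1/379 ≈ 0.0026385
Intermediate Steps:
T(W) = 2*W
1/(T(79) + s(-163)) = 1/(2*79 + (58 - 1*(-163))) = 1/(158 + (58 + 163)) = 1/(158 + 221) = 1/379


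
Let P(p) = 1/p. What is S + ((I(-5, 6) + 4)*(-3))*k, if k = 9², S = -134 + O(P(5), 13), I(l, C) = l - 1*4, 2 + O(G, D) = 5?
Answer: 1084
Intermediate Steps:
O(G, D) = 3 (O(G, D) = -2 + 5 = 3)
I(l, C) = -4 + l (I(l, C) = l - 4 = -4 + l)
S = -131 (S = -134 + 3 = -131)
k = 81
S + ((I(-5, 6) + 4)*(-3))*k = -131 + (((-4 - 5) + 4)*(-3))*81 = -131 + ((-9 + 4)*(-3))*81 = -131 - 5*(-3)*81 = -131 + 15*81 = -131 + 1215 = 1084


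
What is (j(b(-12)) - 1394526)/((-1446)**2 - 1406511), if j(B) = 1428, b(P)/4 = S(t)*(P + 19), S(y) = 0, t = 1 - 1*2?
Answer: -464366/228135 ≈ -2.0355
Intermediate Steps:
t = -1 (t = 1 - 2 = -1)
b(P) = 0 (b(P) = 4*(0*(P + 19)) = 4*(0*(19 + P)) = 4*0 = 0)
(j(b(-12)) - 1394526)/((-1446)**2 - 1406511) = (1428 - 1394526)/((-1446)**2 - 1406511) = -1393098/(2090916 - 1406511) = -1393098/684405 = -1393098*1/684405 = -464366/228135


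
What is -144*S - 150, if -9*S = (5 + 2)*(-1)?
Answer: -262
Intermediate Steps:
S = 7/9 (S = -(5 + 2)*(-1)/9 = -7*(-1)/9 = -⅑*(-7) = 7/9 ≈ 0.77778)
-144*S - 150 = -144*7/9 - 150 = -112 - 150 = -262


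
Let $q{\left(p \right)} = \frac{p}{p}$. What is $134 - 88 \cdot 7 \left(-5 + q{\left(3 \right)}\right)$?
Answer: $2598$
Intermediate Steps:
$q{\left(p \right)} = 1$
$134 - 88 \cdot 7 \left(-5 + q{\left(3 \right)}\right) = 134 - 88 \cdot 7 \left(-5 + 1\right) = 134 - 88 \cdot 7 \left(-4\right) = 134 - -2464 = 134 + 2464 = 2598$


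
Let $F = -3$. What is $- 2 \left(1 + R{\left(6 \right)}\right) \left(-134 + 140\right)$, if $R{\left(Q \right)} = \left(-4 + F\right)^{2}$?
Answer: $-600$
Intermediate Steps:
$R{\left(Q \right)} = 49$ ($R{\left(Q \right)} = \left(-4 - 3\right)^{2} = \left(-7\right)^{2} = 49$)
$- 2 \left(1 + R{\left(6 \right)}\right) \left(-134 + 140\right) = - 2 \left(1 + 49\right) \left(-134 + 140\right) = \left(-2\right) 50 \cdot 6 = \left(-100\right) 6 = -600$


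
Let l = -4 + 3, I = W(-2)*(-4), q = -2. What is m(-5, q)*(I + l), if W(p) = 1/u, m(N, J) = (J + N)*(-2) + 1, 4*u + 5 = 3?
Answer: 105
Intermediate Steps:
u = -½ (u = -5/4 + (¼)*3 = -5/4 + ¾ = -½ ≈ -0.50000)
m(N, J) = 1 - 2*J - 2*N (m(N, J) = (-2*J - 2*N) + 1 = 1 - 2*J - 2*N)
W(p) = -2 (W(p) = 1/(-½) = -2)
I = 8 (I = -2*(-4) = 8)
l = -1
m(-5, q)*(I + l) = (1 - 2*(-2) - 2*(-5))*(8 - 1) = (1 + 4 + 10)*7 = 15*7 = 105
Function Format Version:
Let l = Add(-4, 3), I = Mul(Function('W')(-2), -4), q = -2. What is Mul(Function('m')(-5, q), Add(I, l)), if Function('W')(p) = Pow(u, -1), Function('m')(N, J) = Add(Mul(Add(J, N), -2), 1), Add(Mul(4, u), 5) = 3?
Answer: 105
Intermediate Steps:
u = Rational(-1, 2) (u = Add(Rational(-5, 4), Mul(Rational(1, 4), 3)) = Add(Rational(-5, 4), Rational(3, 4)) = Rational(-1, 2) ≈ -0.50000)
Function('m')(N, J) = Add(1, Mul(-2, J), Mul(-2, N)) (Function('m')(N, J) = Add(Add(Mul(-2, J), Mul(-2, N)), 1) = Add(1, Mul(-2, J), Mul(-2, N)))
Function('W')(p) = -2 (Function('W')(p) = Pow(Rational(-1, 2), -1) = -2)
I = 8 (I = Mul(-2, -4) = 8)
l = -1
Mul(Function('m')(-5, q), Add(I, l)) = Mul(Add(1, Mul(-2, -2), Mul(-2, -5)), Add(8, -1)) = Mul(Add(1, 4, 10), 7) = Mul(15, 7) = 105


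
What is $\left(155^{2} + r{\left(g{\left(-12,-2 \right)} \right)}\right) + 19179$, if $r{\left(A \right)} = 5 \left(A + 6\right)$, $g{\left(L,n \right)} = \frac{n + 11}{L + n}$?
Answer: $\frac{605231}{14} \approx 43231.0$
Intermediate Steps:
$g{\left(L,n \right)} = \frac{11 + n}{L + n}$
$r{\left(A \right)} = 30 + 5 A$ ($r{\left(A \right)} = 5 \left(6 + A\right) = 30 + 5 A$)
$\left(155^{2} + r{\left(g{\left(-12,-2 \right)} \right)}\right) + 19179 = \left(155^{2} + \left(30 + 5 \frac{11 - 2}{-12 - 2}\right)\right) + 19179 = \left(24025 + \left(30 + 5 \frac{1}{-14} \cdot 9\right)\right) + 19179 = \left(24025 + \left(30 + 5 \left(\left(- \frac{1}{14}\right) 9\right)\right)\right) + 19179 = \left(24025 + \left(30 + 5 \left(- \frac{9}{14}\right)\right)\right) + 19179 = \left(24025 + \left(30 - \frac{45}{14}\right)\right) + 19179 = \left(24025 + \frac{375}{14}\right) + 19179 = \frac{336725}{14} + 19179 = \frac{605231}{14}$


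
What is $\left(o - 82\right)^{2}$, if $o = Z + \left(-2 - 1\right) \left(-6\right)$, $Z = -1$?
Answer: $4225$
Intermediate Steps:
$o = 17$ ($o = -1 + \left(-2 - 1\right) \left(-6\right) = -1 - -18 = -1 + 18 = 17$)
$\left(o - 82\right)^{2} = \left(17 - 82\right)^{2} = \left(-65\right)^{2} = 4225$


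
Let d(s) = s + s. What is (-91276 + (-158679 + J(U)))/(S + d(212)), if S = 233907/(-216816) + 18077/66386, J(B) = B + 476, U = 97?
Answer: -225498902624/382664603 ≈ -589.29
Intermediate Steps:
J(B) = 476 + B
S = -1934794545/2398924496 (S = 233907*(-1/216816) + 18077*(1/66386) = -77969/72272 + 18077/66386 = -1934794545/2398924496 ≈ -0.80653)
d(s) = 2*s
(-91276 + (-158679 + J(U)))/(S + d(212)) = (-91276 + (-158679 + (476 + 97)))/(-1934794545/2398924496 + 2*212) = (-91276 + (-158679 + 573))/(-1934794545/2398924496 + 424) = (-91276 - 158106)/(1015209191759/2398924496) = -249382*2398924496/1015209191759 = -225498902624/382664603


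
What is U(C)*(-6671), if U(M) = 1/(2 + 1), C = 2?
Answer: -6671/3 ≈ -2223.7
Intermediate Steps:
U(M) = ⅓ (U(M) = 1/3 = ⅓)
U(C)*(-6671) = (⅓)*(-6671) = -6671/3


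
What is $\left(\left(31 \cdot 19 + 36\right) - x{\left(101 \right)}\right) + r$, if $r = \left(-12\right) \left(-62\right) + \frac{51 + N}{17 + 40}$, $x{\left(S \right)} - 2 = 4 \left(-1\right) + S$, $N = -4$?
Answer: $\frac{72437}{57} \approx 1270.8$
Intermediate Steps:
$x{\left(S \right)} = -2 + S$ ($x{\left(S \right)} = 2 + \left(4 \left(-1\right) + S\right) = 2 + \left(-4 + S\right) = -2 + S$)
$r = \frac{42455}{57}$ ($r = \left(-12\right) \left(-62\right) + \frac{51 - 4}{17 + 40} = 744 + \frac{47}{57} = \frac{42455}{57} \approx 744.82$)
$\left(\left(31 \cdot 19 + 36\right) - x{\left(101 \right)}\right) + r = \left(\left(31 \cdot 19 + 36\right) - \left(-2 + 101\right)\right) + \frac{42455}{57} = \left(\left(589 + 36\right) - 99\right) + \frac{42455}{57} = \left(625 - 99\right) + \frac{42455}{57} = 526 + \frac{42455}{57} = \frac{72437}{57}$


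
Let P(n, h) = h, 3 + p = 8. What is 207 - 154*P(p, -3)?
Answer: 669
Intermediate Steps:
p = 5 (p = -3 + 8 = 5)
207 - 154*P(p, -3) = 207 - 154*(-3) = 207 + 462 = 669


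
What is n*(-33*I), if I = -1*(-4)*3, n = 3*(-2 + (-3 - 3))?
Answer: 9504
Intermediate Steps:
n = -24 (n = 3*(-2 - 6) = 3*(-8) = -24)
I = 12 (I = 4*3 = 12)
n*(-33*I) = -(-792)*12 = -24*(-396) = 9504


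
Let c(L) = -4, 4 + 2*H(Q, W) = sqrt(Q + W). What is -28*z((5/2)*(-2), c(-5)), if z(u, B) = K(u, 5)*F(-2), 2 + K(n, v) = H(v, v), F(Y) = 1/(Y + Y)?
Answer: -28 + 7*sqrt(10)/2 ≈ -16.932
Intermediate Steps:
F(Y) = 1/(2*Y)
H(Q, W) = -2 + sqrt(Q + W)/2
K(n, v) = -4 + sqrt(2)*sqrt(v)/2 (K(n, v) = -2 + (-2 + sqrt(v + v)/2) = -2 + (-2 + sqrt(2*v)/2) = -2 + (-2 + (sqrt(2)*sqrt(v))/2) = -2 + (-2 + sqrt(2)*sqrt(v)/2) = -4 + sqrt(2)*sqrt(v)/2)
z(u, B) = 1 - sqrt(10)/8 (z(u, B) = (-4 + sqrt(2)*sqrt(5)/2)*((1/2)/(-2)) = (-4 + sqrt(10)/2)*((1/2)*(-1/2)) = (-4 + sqrt(10)/2)*(-1/4) = 1 - sqrt(10)/8)
-28*z((5/2)*(-2), c(-5)) = -28*(1 - sqrt(10)/8) = -28 + 7*sqrt(10)/2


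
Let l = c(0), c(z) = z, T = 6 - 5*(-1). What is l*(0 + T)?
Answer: 0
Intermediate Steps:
T = 11 (T = 6 + 5 = 11)
l = 0
l*(0 + T) = 0*(0 + 11) = 0*11 = 0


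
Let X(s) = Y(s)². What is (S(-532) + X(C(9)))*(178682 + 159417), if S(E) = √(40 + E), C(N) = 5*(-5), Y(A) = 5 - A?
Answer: 304289100 + 676198*I*√123 ≈ 3.0429e+8 + 7.4994e+6*I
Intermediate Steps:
C(N) = -25
X(s) = (5 - s)²
(S(-532) + X(C(9)))*(178682 + 159417) = (√(40 - 532) + (-5 - 25)²)*(178682 + 159417) = (√(-492) + (-30)²)*338099 = (2*I*√123 + 900)*338099 = (900 + 2*I*√123)*338099 = 304289100 + 676198*I*√123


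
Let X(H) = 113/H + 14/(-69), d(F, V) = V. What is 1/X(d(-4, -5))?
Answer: -345/7867 ≈ -0.043854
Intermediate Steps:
X(H) = -14/69 + 113/H (X(H) = 113/H + 14*(-1/69) = 113/H - 14/69 = -14/69 + 113/H)
1/X(d(-4, -5)) = 1/(-14/69 + 113/(-5)) = 1/(-14/69 + 113*(-⅕)) = 1/(-14/69 - 113/5) = 1/(-7867/345) = -345/7867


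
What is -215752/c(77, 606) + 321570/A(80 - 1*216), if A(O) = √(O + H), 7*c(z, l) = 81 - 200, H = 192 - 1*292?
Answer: 215752/17 - 160785*I*√59/59 ≈ 12691.0 - 20932.0*I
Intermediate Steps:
H = -100 (H = 192 - 292 = -100)
c(z, l) = -17 (c(z, l) = (81 - 200)/7 = (⅐)*(-119) = -17)
A(O) = √(-100 + O) (A(O) = √(O - 100) = √(-100 + O))
-215752/c(77, 606) + 321570/A(80 - 1*216) = -215752/(-17) + 321570/(√(-100 + (80 - 1*216))) = -215752*(-1/17) + 321570/(√(-100 + (80 - 216))) = 215752/17 + 321570/(√(-100 - 136)) = 215752/17 + 321570/(√(-236)) = 215752/17 + 321570/((2*I*√59)) = 215752/17 + 321570*(-I*√59/118) = 215752/17 - 160785*I*√59/59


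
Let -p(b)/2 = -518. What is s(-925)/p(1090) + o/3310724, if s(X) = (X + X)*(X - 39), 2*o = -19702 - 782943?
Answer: 79782829885/46350136 ≈ 1721.3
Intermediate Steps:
p(b) = 1036 (p(b) = -2*(-518) = 1036)
o = -802645/2 (o = (-19702 - 782943)/2 = (½)*(-802645) = -802645/2 ≈ -4.0132e+5)
s(X) = 2*X*(-39 + X) (s(X) = (2*X)*(-39 + X) = 2*X*(-39 + X))
s(-925)/p(1090) + o/3310724 = (2*(-925)*(-39 - 925))/1036 - 802645/2/3310724 = (2*(-925)*(-964))*(1/1036) - 802645/2*1/3310724 = 1783400*(1/1036) - 802645/6621448 = 12050/7 - 802645/6621448 = 79782829885/46350136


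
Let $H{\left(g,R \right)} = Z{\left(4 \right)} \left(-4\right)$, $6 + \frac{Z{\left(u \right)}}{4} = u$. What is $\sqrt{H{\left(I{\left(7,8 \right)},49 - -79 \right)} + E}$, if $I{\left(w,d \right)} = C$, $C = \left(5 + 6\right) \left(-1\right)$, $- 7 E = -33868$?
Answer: $\frac{6 \sqrt{6629}}{7} \approx 69.787$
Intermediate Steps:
$Z{\left(u \right)} = -24 + 4 u$
$E = \frac{33868}{7}$ ($E = \left(- \frac{1}{7}\right) \left(-33868\right) = \frac{33868}{7} \approx 4838.3$)
$C = -11$ ($C = 11 \left(-1\right) = -11$)
$I{\left(w,d \right)} = -11$
$H{\left(g,R \right)} = 32$ ($H{\left(g,R \right)} = \left(-24 + 4 \cdot 4\right) \left(-4\right) = \left(-24 + 16\right) \left(-4\right) = \left(-8\right) \left(-4\right) = 32$)
$\sqrt{H{\left(I{\left(7,8 \right)},49 - -79 \right)} + E} = \sqrt{32 + \frac{33868}{7}} = \sqrt{\frac{34092}{7}} = \frac{6 \sqrt{6629}}{7}$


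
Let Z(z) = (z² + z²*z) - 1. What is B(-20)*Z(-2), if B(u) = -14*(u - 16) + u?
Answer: -2420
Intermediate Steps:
B(u) = 224 - 13*u (B(u) = -14*(-16 + u) + u = (224 - 14*u) + u = 224 - 13*u)
Z(z) = -1 + z² + z³ (Z(z) = (z² + z³) - 1 = -1 + z² + z³)
B(-20)*Z(-2) = (224 - 13*(-20))*(-1 + (-2)² + (-2)³) = (224 + 260)*(-1 + 4 - 8) = 484*(-5) = -2420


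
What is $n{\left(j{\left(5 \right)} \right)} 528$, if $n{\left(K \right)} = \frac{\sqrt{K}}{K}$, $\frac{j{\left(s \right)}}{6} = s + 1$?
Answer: $88$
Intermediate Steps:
$j{\left(s \right)} = 6 + 6 s$ ($j{\left(s \right)} = 6 \left(s + 1\right) = 6 \left(1 + s\right) = 6 + 6 s$)
$n{\left(K \right)} = \frac{1}{\sqrt{K}}$
$n{\left(j{\left(5 \right)} \right)} 528 = \frac{1}{\sqrt{6 + 6 \cdot 5}} \cdot 528 = \frac{1}{\sqrt{6 + 30}} \cdot 528 = \frac{1}{\sqrt{36}} \cdot 528 = \frac{1}{6} \cdot 528 = 88$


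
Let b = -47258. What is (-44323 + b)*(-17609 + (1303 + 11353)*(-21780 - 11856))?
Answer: 38987389388325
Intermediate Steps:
(-44323 + b)*(-17609 + (1303 + 11353)*(-21780 - 11856)) = (-44323 - 47258)*(-17609 + (1303 + 11353)*(-21780 - 11856)) = -91581*(-17609 + 12656*(-33636)) = -91581*(-17609 - 425697216) = -91581*(-425714825) = 38987389388325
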